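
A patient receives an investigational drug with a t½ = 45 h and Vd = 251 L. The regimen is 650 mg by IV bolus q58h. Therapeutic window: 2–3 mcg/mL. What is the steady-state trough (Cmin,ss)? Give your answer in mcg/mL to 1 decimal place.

1.8 mcg/mL

k = ln2/t½ = ln2/45 ≈ 0.015403 h⁻¹; fraction remaining f = e^(−kτ) = e^(−0.015403×58) ≈ 0.4093.
Single-dose peak C₀ = D/Vd = 650/251 ≈ 2.590 mcg/mL.
Steady-state trough Cmin,ss = C₀·f/(1−f) ≈ 2.590 × 0.4093/0.5907 ≈ 1.795 mcg/mL.
Trough 1.8 mcg/mL vs MEC 2 mcg/mL: subtherapeutic.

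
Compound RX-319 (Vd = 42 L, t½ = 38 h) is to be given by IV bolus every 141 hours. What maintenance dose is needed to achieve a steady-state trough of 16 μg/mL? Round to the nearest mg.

τ/t½ = 141/38 ≈ 3.7105, so f = (1/2)^(141/38) ≈ 0.076387.
Cmin,ss = (D/Vd)·f/(1−f), so D = Cmin,ss·Vd·(1−f)/f.
D = 16 × 42 × (1−f)/f ≈ 16 × 42 × 12.09123 ≈ 8125.31 mg.

8125 mg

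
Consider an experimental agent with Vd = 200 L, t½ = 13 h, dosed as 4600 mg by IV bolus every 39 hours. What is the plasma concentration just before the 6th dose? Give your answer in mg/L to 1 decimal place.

f = (1/2)^(τ/t½) = (1/2)^(39/13) ≈ 0.1250.
C₀ = D/Vd = 4600/200 ≈ 23.000 mg/L.
Before the 6th dose, 5 doses have been given. Superposition: Cmin = C₀·(f + f² + … + f^5).
≈ 23.000 × (0.1250 + 0.0156 + 0.0020 + 0.0002 + 0.0000) ≈ 23.000 × 0.1428 ≈ 3.284 mg/L.

3.3 mg/L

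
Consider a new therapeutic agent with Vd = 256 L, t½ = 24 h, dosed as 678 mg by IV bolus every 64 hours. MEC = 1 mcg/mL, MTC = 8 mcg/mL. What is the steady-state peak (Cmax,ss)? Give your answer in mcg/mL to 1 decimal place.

3.1 mcg/mL

Over one 64-h interval, 64/24 ≈ 2.6667 half-lives elapse, leaving f ≈ 0.1575 of each dose.
At steady state, accumulation factor R = 1/(1 − e^(−kτ)) ≈ 1.1869.
Single-dose peak C₀ = D/Vd = 678/256 ≈ 2.648 mcg/mL.
Steady-state peak Cmax,ss = C₀·R ≈ 2.648 × 1.1869 ≈ 3.143 mcg/mL.
Peak 3.1 mcg/mL vs MTC 8 mcg/mL: below toxic threshold.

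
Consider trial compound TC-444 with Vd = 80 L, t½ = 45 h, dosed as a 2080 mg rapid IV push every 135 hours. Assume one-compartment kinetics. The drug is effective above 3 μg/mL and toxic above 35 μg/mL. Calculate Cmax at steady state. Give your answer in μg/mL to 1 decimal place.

τ = 135 h = 3 half-lives, so f = (1/2)^3 = 0.125.
Accumulation ratio R = 1/(1 − f) = 1/0.875 = 8/7.
Single-dose peak C₀ = D/Vd = 2080/80 = 26 μg/mL.
Steady-state peak Cmax,ss = C₀·R = 26 × 8/7 ≈ 29.714 μg/mL.
Peak 29.7 μg/mL vs MTC 35 μg/mL: below toxic threshold.

29.7 μg/mL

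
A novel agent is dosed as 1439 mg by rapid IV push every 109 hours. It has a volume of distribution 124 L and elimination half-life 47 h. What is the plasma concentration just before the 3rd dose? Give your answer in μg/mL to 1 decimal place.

2.8 μg/mL

f = (1/2)^(τ/t½) = (1/2)^(109/47) ≈ 0.2004.
C₀ = D/Vd = 1439/124 ≈ 11.605 μg/mL.
Before the 3rd dose, 2 doses have been given. Superposition: Cmin = C₀·(f + f²).
≈ 11.605 × (0.2004 + 0.0402) ≈ 11.605 × 0.2406 ≈ 2.792 μg/mL.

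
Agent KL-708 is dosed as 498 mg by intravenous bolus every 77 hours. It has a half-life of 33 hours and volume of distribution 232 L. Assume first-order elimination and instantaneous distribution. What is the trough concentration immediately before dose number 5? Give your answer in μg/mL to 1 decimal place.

f = (1/2)^(τ/t½) = (1/2)^(77/33) ≈ 0.1984.
C₀ = D/Vd = 498/232 ≈ 2.147 μg/mL.
Before the 5th dose, 4 doses have been given. Superposition: Cmin = C₀·(f + f² + … + f^4).
≈ 2.147 × (0.1984 + 0.0394 + 0.0078 + 0.0015) ≈ 2.147 × 0.2471 ≈ 0.531 μg/mL.

0.5 μg/mL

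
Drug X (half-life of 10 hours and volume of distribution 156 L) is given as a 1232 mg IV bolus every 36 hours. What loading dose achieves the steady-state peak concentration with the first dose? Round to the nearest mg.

1343 mg

f = (1/2)^(36/10) ≈ 0.082469; accumulation ratio R = 1/(1−f) ≈ 1.08988.
Loading dose to hit Cmax,ss on first dose: D_load = D_maint·R ≈ 1232 × 1.08988 ≈ 1342.73 mg.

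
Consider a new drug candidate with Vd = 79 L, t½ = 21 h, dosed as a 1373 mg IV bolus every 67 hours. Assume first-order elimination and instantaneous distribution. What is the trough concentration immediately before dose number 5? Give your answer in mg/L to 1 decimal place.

2.1 mg/L

f = (1/2)^(τ/t½) = (1/2)^(67/21) ≈ 0.1095.
C₀ = D/Vd = 1373/79 ≈ 17.380 mg/L.
Before the 5th dose, 4 doses have been given. Superposition: Cmin = C₀·(f + f² + … + f^4).
≈ 17.380 × (0.1095 + 0.0120 + 0.0013 + 0.0001) ≈ 17.380 × 0.1229 ≈ 2.136 mg/L.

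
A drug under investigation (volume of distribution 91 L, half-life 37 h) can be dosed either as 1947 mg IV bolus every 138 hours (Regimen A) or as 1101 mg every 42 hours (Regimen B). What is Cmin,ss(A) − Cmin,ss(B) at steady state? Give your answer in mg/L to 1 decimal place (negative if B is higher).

Regimen A: f = (1/2)^(138/37) ≈ 0.0754; Cmin,ss = (1947/91)·f/(1−f) ≈ 1.745 mg/L.
Regimen B: f = (1/2)^(42/37) ≈ 0.4553; Cmin,ss = (1101/91)·f/(1−f) ≈ 10.113 mg/L.
Difference ≈ 1.745 − 10.113 ≈ -8.368 mg/L.

-8.4 mg/L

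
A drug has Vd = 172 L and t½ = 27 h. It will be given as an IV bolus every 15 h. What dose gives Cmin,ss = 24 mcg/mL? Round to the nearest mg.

1939 mg

τ/t½ = 15/27 ≈ 0.55556, so f = (1/2)^(15/27) ≈ 0.680395.
Cmin,ss = (D/Vd)·f/(1−f), so D = Cmin,ss·Vd·(1−f)/f.
D = 24 × 172 × (1−f)/f ≈ 24 × 172 × 0.46973 ≈ 1939.05 mg.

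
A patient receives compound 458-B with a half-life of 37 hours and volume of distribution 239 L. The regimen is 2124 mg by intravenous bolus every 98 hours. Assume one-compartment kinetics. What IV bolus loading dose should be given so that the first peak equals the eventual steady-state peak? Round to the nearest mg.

f = (1/2)^(98/37) ≈ 0.159469; accumulation ratio R = 1/(1−f) ≈ 1.18972.
Loading dose to hit Cmax,ss on first dose: D_load = D_maint·R ≈ 2124 × 1.18972 ≈ 2526.97 mg.

2527 mg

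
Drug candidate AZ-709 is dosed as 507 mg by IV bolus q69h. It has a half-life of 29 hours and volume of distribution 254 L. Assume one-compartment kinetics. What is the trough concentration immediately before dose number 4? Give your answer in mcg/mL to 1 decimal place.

0.5 mcg/mL

f = (1/2)^(τ/t½) = (1/2)^(69/29) ≈ 0.1922.
C₀ = D/Vd = 507/254 ≈ 1.996 mcg/mL.
Before the 4th dose, 3 doses have been given. Superposition: Cmin = C₀·(f + f² + … + f^3).
≈ 1.996 × (0.1922 + 0.0369 + 0.0071) ≈ 1.996 × 0.2362 ≈ 0.471 mcg/mL.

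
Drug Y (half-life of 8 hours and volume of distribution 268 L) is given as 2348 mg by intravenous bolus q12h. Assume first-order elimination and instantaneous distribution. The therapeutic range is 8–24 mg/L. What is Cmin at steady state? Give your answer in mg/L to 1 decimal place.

4.8 mg/L

τ/t½ = 12/8 ≈ 1.5, so fraction remaining f = (1/2)^(12/8) ≈ 0.3536.
At steady state, accumulation factor R = 1/(1 − e^(−kτ)) ≈ 1.5470.
Single-dose peak C₀ = D/Vd = 2348/268 ≈ 8.761 mg/L.
Steady-state peak Cmax,ss = C₀·R ≈ 8.761 × 1.5470 ≈ 13.553 mg/L.
Steady-state trough Cmin,ss = Cmax,ss·f ≈ 13.553 × 0.3536 ≈ 4.792 mg/L.
Trough 4.8 mg/L vs MEC 8 mg/L: subtherapeutic.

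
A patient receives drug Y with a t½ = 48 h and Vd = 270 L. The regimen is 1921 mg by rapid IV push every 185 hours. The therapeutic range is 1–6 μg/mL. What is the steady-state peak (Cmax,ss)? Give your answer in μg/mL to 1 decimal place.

7.6 μg/mL

Over one 185-h interval, 185/48 ≈ 3.8542 half-lives elapse, leaving f ≈ 0.0691 of each dose.
At steady state, accumulation factor R = 1/(1 − e^(−kτ)) ≈ 1.0742.
Single-dose peak C₀ = D/Vd = 1921/270 ≈ 7.115 μg/mL.
Steady-state peak Cmax,ss = C₀·R ≈ 7.115 × 1.0742 ≈ 7.643 μg/mL.
Peak 7.6 μg/mL vs MTC 6 μg/mL: exceeds toxic threshold.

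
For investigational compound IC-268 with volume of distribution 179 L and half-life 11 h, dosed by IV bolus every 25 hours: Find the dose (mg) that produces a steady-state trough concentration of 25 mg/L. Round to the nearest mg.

17150 mg

τ/t½ = 25/11 ≈ 2.2727, so f = (1/2)^(25/11) ≈ 0.206938.
Cmin,ss = (D/Vd)·f/(1−f), so D = Cmin,ss·Vd·(1−f)/f.
D = 25 × 179 × (1−f)/f ≈ 25 × 179 × 3.83237 ≈ 17149.86 mg.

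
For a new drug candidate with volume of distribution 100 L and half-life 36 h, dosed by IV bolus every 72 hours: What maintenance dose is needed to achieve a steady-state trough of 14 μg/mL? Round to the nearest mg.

τ/t½ = 72/36 ≈ 2, so f = (1/2)^(72/36) ≈ 0.250000.
Cmin,ss = (D/Vd)·f/(1−f), so D = Cmin,ss·Vd·(1−f)/f.
D = 14 × 100 × (1−f)/f ≈ 14 × 100 × 3.00000 ≈ 4200.00 mg.

4200 mg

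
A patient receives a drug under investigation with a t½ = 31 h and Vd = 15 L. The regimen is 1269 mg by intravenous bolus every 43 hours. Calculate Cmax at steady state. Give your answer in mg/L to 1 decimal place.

Over one 43-h interval, 43/31 ≈ 1.3871 half-lives elapse, leaving f ≈ 0.3823 of each dose.
Accumulation ratio R = 1/(1 − f) ≈ 1/0.6177 ≈ 1.6189.
Each bolus raises the concentration by D/Vd = 1269/15 ≈ 84.600 mg/L.
Steady-state peak Cmax,ss = C₀·R ≈ 84.600 × 1.6189 ≈ 136.959 mg/L.

137.0 mg/L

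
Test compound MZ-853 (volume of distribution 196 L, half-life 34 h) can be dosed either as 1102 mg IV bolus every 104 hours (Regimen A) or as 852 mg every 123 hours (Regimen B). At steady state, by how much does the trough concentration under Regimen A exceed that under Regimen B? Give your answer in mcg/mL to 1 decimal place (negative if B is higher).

Regimen A: f = (1/2)^(104/34) ≈ 0.1200; Cmin,ss = (1102/196)·f/(1−f) ≈ 0.767 mcg/mL.
Regimen B: f = (1/2)^(123/34) ≈ 0.0815; Cmin,ss = (852/196)·f/(1−f) ≈ 0.386 mcg/mL.
Difference ≈ 0.767 − 0.386 ≈ 0.381 mcg/mL.

0.4 mcg/mL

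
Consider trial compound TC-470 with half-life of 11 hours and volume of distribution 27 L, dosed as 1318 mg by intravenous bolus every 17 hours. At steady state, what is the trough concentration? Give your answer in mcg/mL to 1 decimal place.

k = ln2/t½ = ln2/11 ≈ 0.063013 h⁻¹; fraction remaining f = e^(−kτ) = e^(−0.063013×17) ≈ 0.3426.
Accumulation ratio R = 1/(1 − f) ≈ 1/0.6574 ≈ 1.5211.
Each bolus raises the concentration by D/Vd = 1318/27 ≈ 48.815 mcg/mL.
Steady-state peak Cmax,ss = C₀·R ≈ 48.815 × 1.5211 ≈ 74.252 mcg/mL.
One interval later, Cmin,ss = Cmax,ss·e^(−kτ) ≈ 74.252 × 0.3426 ≈ 25.439 mcg/mL.

25.4 mcg/mL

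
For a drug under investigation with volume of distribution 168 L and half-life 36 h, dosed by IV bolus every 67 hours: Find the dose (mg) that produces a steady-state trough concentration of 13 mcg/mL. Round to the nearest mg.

5750 mg

τ/t½ = 67/36 ≈ 1.8611, so f = (1/2)^(67/36) ≈ 0.275264.
Cmin,ss = (D/Vd)·f/(1−f), so D = Cmin,ss·Vd·(1−f)/f.
D = 13 × 168 × (1−f)/f ≈ 13 × 168 × 2.63288 ≈ 5750.21 mg.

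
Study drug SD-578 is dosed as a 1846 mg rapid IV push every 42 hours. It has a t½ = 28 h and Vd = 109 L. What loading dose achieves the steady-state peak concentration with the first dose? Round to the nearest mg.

2856 mg

f = (1/2)^(42/28) ≈ 0.353553; accumulation ratio R = 1/(1−f) ≈ 1.54692.
Loading dose to hit Cmax,ss on first dose: D_load = D_maint·R ≈ 1846 × 1.54692 ≈ 2855.61 mg.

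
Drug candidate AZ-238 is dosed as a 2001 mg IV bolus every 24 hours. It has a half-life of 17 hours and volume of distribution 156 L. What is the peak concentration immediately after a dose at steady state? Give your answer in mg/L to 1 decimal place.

τ/t½ = 24/17 ≈ 1.4118, so fraction remaining f = (1/2)^(24/17) ≈ 0.3759.
At steady state, accumulation factor R = 1/(1 − e^(−kτ)) ≈ 1.6023.
Each bolus raises the concentration by D/Vd = 2001/156 ≈ 12.827 mg/L.
Cmax,ss = C₀/(1 − f) ≈ 12.827/0.6241 ≈ 20.553 mg/L.

20.6 mg/L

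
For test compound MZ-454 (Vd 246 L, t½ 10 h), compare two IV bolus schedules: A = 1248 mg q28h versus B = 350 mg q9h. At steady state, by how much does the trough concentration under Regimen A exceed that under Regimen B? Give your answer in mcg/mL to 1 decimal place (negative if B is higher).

-0.8 mcg/mL

Regimen A: f = (1/2)^(28/10) ≈ 0.1436; Cmin,ss = (1248/246)·f/(1−f) ≈ 0.851 mcg/mL.
Regimen B: f = (1/2)^(9/10) ≈ 0.5359; Cmin,ss = (350/246)·f/(1−f) ≈ 1.643 mcg/mL.
Difference ≈ 0.851 − 1.643 ≈ -0.792 mcg/mL.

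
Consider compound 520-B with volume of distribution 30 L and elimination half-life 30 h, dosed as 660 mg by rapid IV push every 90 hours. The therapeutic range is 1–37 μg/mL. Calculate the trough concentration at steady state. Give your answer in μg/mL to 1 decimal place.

The dosing interval is 3 half-lives, so f = 2^(−3) = 0.125.
Accumulation ratio R = 1/(1 − f) = 1/0.875 = 8/7.
Single-dose peak C₀ = D/Vd = 660/30 = 22 μg/mL.
Steady-state peak Cmax,ss = C₀·R = 22 × 8/7 ≈ 25.143 μg/mL.
Steady-state trough Cmin,ss = Cmax,ss·f ≈ 25.143 × 0.125 ≈ 3.143 μg/mL.
Trough 3.1 μg/mL vs MEC 1 μg/mL: adequate.

3.1 μg/mL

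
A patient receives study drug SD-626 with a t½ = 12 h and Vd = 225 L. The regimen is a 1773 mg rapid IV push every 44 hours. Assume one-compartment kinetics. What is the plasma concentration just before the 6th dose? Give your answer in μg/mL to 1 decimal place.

0.7 μg/mL

f = (1/2)^(τ/t½) = (1/2)^(44/12) ≈ 0.0787.
C₀ = D/Vd = 1773/225 ≈ 7.880 μg/mL.
Before the 6th dose, 5 doses have been given. Superposition: Cmin = C₀·(f + f² + … + f^5).
≈ 7.880 × (0.0787 + 0.0062 + 0.0005 + 0.0000 + 0.0000) ≈ 7.880 × 0.0854 ≈ 0.673 μg/mL.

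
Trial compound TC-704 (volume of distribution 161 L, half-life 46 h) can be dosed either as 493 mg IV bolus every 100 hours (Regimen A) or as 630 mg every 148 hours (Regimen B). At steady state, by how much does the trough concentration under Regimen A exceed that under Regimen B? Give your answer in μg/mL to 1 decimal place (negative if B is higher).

Regimen A: f = (1/2)^(100/46) ≈ 0.2216; Cmin,ss = (493/161)·f/(1−f) ≈ 0.872 μg/mL.
Regimen B: f = (1/2)^(148/46) ≈ 0.1075; Cmin,ss = (630/161)·f/(1−f) ≈ 0.471 μg/mL.
Difference ≈ 0.872 − 0.471 ≈ 0.401 μg/mL.

0.4 μg/mL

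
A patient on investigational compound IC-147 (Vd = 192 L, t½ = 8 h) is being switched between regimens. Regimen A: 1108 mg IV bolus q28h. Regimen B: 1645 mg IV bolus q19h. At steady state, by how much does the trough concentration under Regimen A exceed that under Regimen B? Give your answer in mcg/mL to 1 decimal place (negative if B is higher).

Regimen A: f = (1/2)^(28/8) ≈ 0.0884; Cmin,ss = (1108/192)·f/(1−f) ≈ 0.560 mcg/mL.
Regimen B: f = (1/2)^(19/8) ≈ 0.1928; Cmin,ss = (1645/192)·f/(1−f) ≈ 2.046 mcg/mL.
Difference ≈ 0.560 − 2.046 ≈ -1.486 mcg/mL.

-1.5 mcg/mL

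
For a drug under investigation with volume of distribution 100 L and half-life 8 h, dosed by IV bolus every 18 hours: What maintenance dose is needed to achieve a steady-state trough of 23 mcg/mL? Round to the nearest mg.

8641 mg

τ/t½ = 18/8 ≈ 2.25, so f = (1/2)^(18/8) ≈ 0.210224.
Cmin,ss = (D/Vd)·f/(1−f), so D = Cmin,ss·Vd·(1−f)/f.
D = 23 × 100 × (1−f)/f ≈ 23 × 100 × 3.75683 ≈ 8640.71 mg.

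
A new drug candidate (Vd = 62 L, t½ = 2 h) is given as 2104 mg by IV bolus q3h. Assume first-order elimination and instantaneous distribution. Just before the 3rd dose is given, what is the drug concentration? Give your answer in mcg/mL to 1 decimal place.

f = (1/2)^(τ/t½) = (1/2)^(3/2) ≈ 0.3536.
C₀ = D/Vd = 2104/62 ≈ 33.935 mcg/mL.
Before the 3rd dose, 2 doses have been given. Superposition: Cmin = C₀·(f + f²).
≈ 33.935 × (0.3536 + 0.1250) ≈ 33.935 × 0.4786 ≈ 16.241 mcg/mL.

16.2 mcg/mL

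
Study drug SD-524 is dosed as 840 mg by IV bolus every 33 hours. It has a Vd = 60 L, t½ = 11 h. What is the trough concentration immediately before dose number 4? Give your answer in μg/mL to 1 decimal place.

f = (1/2)^(τ/t½) = (1/2)^(33/11) ≈ 0.1250.
C₀ = D/Vd = 840/60 ≈ 14.000 μg/mL.
Before the 4th dose, 3 doses have been given. Superposition: Cmin = C₀·(f + f² + … + f^3).
≈ 14.000 × (0.1250 + 0.0156 + 0.0020) ≈ 14.000 × 0.1426 ≈ 1.996 μg/mL.

2.0 μg/mL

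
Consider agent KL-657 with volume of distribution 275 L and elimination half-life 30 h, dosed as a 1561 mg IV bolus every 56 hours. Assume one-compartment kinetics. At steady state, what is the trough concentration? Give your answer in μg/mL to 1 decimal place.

Over one 56-h interval, 56/30 ≈ 1.8667 half-lives elapse, leaving f ≈ 0.2742 of each dose.
Accumulation ratio R = 1/(1 − f) ≈ 1/0.7258 ≈ 1.3778.
Single-dose peak C₀ = D/Vd = 1561/275 ≈ 5.676 μg/mL.
Steady-state peak Cmax,ss = C₀·R ≈ 5.676 × 1.3778 ≈ 7.820 μg/mL.
Steady-state trough Cmin,ss = Cmax,ss·f ≈ 7.820 × 0.2742 ≈ 2.144 μg/mL.

2.1 μg/mL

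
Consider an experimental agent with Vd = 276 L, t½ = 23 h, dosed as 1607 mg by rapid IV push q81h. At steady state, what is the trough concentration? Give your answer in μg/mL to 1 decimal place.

Over one 81-h interval, 81/23 ≈ 3.5217 half-lives elapse, leaving f ≈ 0.0871 of each dose.
Accumulation ratio R = 1/(1 − f) ≈ 1/0.9129 ≈ 1.0954.
Each bolus raises the concentration by D/Vd = 1607/276 ≈ 5.822 μg/mL.
Steady-state peak Cmax,ss = C₀·R ≈ 5.822 × 1.0954 ≈ 6.377 μg/mL.
One interval later, Cmin,ss = Cmax,ss·e^(−kτ) ≈ 6.377 × 0.0871 ≈ 0.555 μg/mL.

0.6 μg/mL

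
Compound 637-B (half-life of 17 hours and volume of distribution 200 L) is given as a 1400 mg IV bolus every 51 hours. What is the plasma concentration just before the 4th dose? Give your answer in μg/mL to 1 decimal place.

f = (1/2)^(τ/t½) = (1/2)^(51/17) ≈ 0.1250.
C₀ = D/Vd = 1400/200 ≈ 7.000 μg/mL.
Before the 4th dose, 3 doses have been given. Superposition: Cmin = C₀·(f + f² + … + f^3).
≈ 7.000 × (0.1250 + 0.0156 + 0.0020) ≈ 7.000 × 0.1426 ≈ 0.998 μg/mL.

1.0 μg/mL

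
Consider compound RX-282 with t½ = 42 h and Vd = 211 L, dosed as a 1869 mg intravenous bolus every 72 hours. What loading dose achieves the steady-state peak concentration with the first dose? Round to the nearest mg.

2688 mg

f = (1/2)^(72/42) ≈ 0.304753; accumulation ratio R = 1/(1−f) ≈ 1.43834.
Loading dose to hit Cmax,ss on first dose: D_load = D_maint·R ≈ 1869 × 1.43834 ≈ 2688.26 mg.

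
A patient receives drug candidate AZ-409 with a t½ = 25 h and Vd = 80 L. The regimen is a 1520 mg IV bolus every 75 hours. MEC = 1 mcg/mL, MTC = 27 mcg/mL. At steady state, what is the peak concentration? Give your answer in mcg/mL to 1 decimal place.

τ = 75 h = 3 half-lives, so f = (1/2)^3 = 0.125.
At steady state, R = 1/(1 − 0.125) = 8/7.
Single-dose peak C₀ = D/Vd = 1520/80 = 19 mcg/mL.
Steady-state peak Cmax,ss = C₀·R = 19 × 8/7 ≈ 21.714 mcg/mL.
Peak 21.7 mcg/mL vs MTC 27 mcg/mL: below toxic threshold.

21.7 mcg/mL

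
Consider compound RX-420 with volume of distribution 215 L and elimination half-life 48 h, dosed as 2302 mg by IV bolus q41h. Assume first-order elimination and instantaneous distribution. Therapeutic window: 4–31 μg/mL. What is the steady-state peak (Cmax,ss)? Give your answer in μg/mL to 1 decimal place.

24.0 μg/mL

k = ln2/t½ = ln2/48 ≈ 0.014441 h⁻¹; fraction remaining f = e^(−kτ) = e^(−0.014441×41) ≈ 0.5532.
At steady state, accumulation factor R = 1/(1 − e^(−kτ)) ≈ 2.2381.
Each bolus raises the concentration by D/Vd = 2302/215 ≈ 10.707 μg/mL.
Steady-state peak Cmax,ss = C₀·R ≈ 10.707 × 2.2381 ≈ 23.963 μg/mL.
Peak 24.0 μg/mL vs MTC 31 μg/mL: below toxic threshold.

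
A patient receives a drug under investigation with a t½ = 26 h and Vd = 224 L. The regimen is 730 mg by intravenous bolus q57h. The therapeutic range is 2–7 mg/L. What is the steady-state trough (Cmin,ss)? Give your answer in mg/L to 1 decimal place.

0.9 mg/L

Over one 57-h interval, 57/26 ≈ 2.1923 half-lives elapse, leaving f ≈ 0.2188 of each dose.
Single-dose peak C₀ = D/Vd = 730/224 ≈ 3.259 mg/L.
Steady-state trough Cmin,ss = C₀·f/(1−f) ≈ 3.259 × 0.2188/0.7812 ≈ 0.913 mg/L.
Trough 0.9 mg/L vs MEC 2 mg/L: subtherapeutic.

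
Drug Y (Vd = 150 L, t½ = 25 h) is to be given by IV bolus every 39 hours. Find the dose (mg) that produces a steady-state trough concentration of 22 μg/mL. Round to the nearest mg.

τ/t½ = 39/25 ≈ 1.56, so f = (1/2)^(39/25) ≈ 0.339151.
Cmin,ss = (D/Vd)·f/(1−f), so D = Cmin,ss·Vd·(1−f)/f.
D = 22 × 150 × (1−f)/f ≈ 22 × 150 × 1.94854 ≈ 6430.18 mg.

6430 mg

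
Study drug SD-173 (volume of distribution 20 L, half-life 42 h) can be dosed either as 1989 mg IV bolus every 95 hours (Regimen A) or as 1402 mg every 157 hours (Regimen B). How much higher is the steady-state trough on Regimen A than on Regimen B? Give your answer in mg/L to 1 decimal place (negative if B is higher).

20.5 mg/L

Regimen A: f = (1/2)^(95/42) ≈ 0.2085; Cmin,ss = (1989/20)·f/(1−f) ≈ 26.198 mg/L.
Regimen B: f = (1/2)^(157/42) ≈ 0.0749; Cmin,ss = (1402/20)·f/(1−f) ≈ 5.676 mg/L.
Difference ≈ 26.198 − 5.676 ≈ 20.522 mg/L.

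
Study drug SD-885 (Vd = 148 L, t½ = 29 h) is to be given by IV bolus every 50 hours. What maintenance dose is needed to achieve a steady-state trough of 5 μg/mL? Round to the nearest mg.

τ/t½ = 50/29 ≈ 1.7241, so f = (1/2)^(50/29) ≈ 0.302679.
Cmin,ss = (D/Vd)·f/(1−f), so D = Cmin,ss·Vd·(1−f)/f.
D = 5 × 148 × (1−f)/f ≈ 5 × 148 × 2.30383 ≈ 1704.83 mg.

1705 mg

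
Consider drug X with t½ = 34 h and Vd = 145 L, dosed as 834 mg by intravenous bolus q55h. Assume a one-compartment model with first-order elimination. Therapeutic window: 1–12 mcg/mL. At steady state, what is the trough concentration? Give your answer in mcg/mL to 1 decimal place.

2.8 mcg/mL

Over one 55-h interval, 55/34 ≈ 1.6176 half-lives elapse, leaving f ≈ 0.3259 of each dose.
Single-dose peak C₀ = D/Vd = 834/145 ≈ 5.752 mcg/mL.
Steady-state trough Cmin,ss = C₀·f/(1−f) ≈ 5.752 × 0.3259/0.6741 ≈ 2.781 mcg/mL.
Trough 2.8 mcg/mL vs MEC 1 mcg/mL: adequate.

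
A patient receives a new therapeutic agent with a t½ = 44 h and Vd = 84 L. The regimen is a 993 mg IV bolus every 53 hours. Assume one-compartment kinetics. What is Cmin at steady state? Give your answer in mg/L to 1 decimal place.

Over one 53-h interval, 53/44 ≈ 1.2045 half-lives elapse, leaving f ≈ 0.4339 of each dose.
Accumulation ratio R = 1/(1 − f) ≈ 1/0.5661 ≈ 1.7665.
Each bolus raises the concentration by D/Vd = 993/84 ≈ 11.821 mg/L.
Cmax,ss = C₀/(1 − f) ≈ 11.821/0.5661 ≈ 20.881 mg/L.
Steady-state trough Cmin,ss = Cmax,ss·f ≈ 20.881 × 0.4339 ≈ 9.060 mg/L.

9.1 mg/L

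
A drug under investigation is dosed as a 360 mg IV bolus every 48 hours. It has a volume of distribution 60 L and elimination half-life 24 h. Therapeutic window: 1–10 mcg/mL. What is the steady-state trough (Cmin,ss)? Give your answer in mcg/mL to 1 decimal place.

τ = 48 h = 2 half-lives, so f = (1/2)^2 = 0.25.
At steady state, R = 1/(1 − 0.25) = 4/3.
Single-dose peak C₀ = D/Vd = 360/60 = 6 mcg/mL.
Steady-state peak Cmax,ss = C₀·R = 6 × 4/3 ≈ 8.000 mcg/mL.
Steady-state trough Cmin,ss = Cmax,ss·f ≈ 8.000 × 0.25 ≈ 2.000 mcg/mL.
Trough 2.0 mcg/mL vs MEC 1 mcg/mL: adequate.

2.0 mcg/mL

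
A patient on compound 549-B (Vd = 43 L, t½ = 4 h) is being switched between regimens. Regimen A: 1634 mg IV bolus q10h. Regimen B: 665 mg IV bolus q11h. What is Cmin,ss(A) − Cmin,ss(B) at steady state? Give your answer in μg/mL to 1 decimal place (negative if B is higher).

Regimen A: f = (1/2)^(10/4) ≈ 0.1768; Cmin,ss = (1634/43)·f/(1−f) ≈ 8.161 μg/mL.
Regimen B: f = (1/2)^(11/4) ≈ 0.1487; Cmin,ss = (665/43)·f/(1−f) ≈ 2.701 μg/mL.
Difference ≈ 8.161 − 2.701 ≈ 5.460 μg/mL.

5.5 μg/mL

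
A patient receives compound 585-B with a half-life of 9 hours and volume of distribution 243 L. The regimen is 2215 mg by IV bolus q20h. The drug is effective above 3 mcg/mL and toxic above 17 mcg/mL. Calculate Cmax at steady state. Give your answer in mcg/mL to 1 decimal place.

11.6 mcg/mL

τ/t½ = 20/9 ≈ 2.2222, so fraction remaining f = (1/2)^(20/9) ≈ 0.2143.
Accumulation ratio R = 1/(1 − f) ≈ 1/0.7857 ≈ 1.2728.
Each bolus raises the concentration by D/Vd = 2215/243 ≈ 9.115 mcg/mL.
Steady-state peak Cmax,ss = C₀·R ≈ 9.115 × 1.2728 ≈ 11.602 mcg/mL.
Peak 11.6 mcg/mL vs MTC 17 mcg/mL: below toxic threshold.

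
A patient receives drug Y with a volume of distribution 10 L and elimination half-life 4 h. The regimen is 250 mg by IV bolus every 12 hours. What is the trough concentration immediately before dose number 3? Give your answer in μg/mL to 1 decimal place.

f = (1/2)^(τ/t½) = (1/2)^(12/4) ≈ 0.1250.
C₀ = D/Vd = 250/10 ≈ 25.000 μg/mL.
Before the 3rd dose, 2 doses have been given. Superposition: Cmin = C₀·(f + f²).
≈ 25.000 × (0.1250 + 0.0156) ≈ 25.000 × 0.1406 ≈ 3.515 μg/mL.

3.5 μg/mL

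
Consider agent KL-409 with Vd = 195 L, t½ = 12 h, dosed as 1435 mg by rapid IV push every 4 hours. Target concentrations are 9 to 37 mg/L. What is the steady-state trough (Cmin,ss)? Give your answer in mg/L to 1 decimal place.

τ/t½ = 4/12 ≈ 0.33333, so fraction remaining f = (1/2)^(4/12) ≈ 0.7937.
At steady state, accumulation factor R = 1/(1 − e^(−kτ)) ≈ 4.8473.
Each bolus raises the concentration by D/Vd = 1435/195 ≈ 7.359 mg/L.
Steady-state peak Cmax,ss = C₀·R ≈ 7.359 × 4.8473 ≈ 35.671 mg/L.
Steady-state trough Cmin,ss = Cmax,ss·f ≈ 35.671 × 0.7937 ≈ 28.312 mg/L.
Trough 28.3 mg/L vs MEC 9 mg/L: adequate.

28.3 mg/L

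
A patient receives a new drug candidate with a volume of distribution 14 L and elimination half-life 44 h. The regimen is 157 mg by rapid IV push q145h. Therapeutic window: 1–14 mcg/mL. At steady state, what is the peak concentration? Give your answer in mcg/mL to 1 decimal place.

Over one 145-h interval, 145/44 ≈ 3.2955 half-lives elapse, leaving f ≈ 0.1019 of each dose.
At steady state, accumulation factor R = 1/(1 − e^(−kτ)) ≈ 1.1135.
Single-dose peak C₀ = D/Vd = 157/14 ≈ 11.214 mcg/mL.
Steady-state peak Cmax,ss = C₀·R ≈ 11.214 × 1.1135 ≈ 12.487 mcg/mL.
Peak 12.5 mcg/mL vs MTC 14 mcg/mL: below toxic threshold.

12.5 mcg/mL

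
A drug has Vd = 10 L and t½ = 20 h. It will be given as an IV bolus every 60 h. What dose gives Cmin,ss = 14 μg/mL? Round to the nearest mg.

τ/t½ = 60/20 ≈ 3, so f = (1/2)^(60/20) ≈ 0.125000.
Cmin,ss = (D/Vd)·f/(1−f), so D = Cmin,ss·Vd·(1−f)/f.
D = 14 × 10 × (1−f)/f ≈ 14 × 10 × 7.00000 ≈ 980.00 mg.

980 mg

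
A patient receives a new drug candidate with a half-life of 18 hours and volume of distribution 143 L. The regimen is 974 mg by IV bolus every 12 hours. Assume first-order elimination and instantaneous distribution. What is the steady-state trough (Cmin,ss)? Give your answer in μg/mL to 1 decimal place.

Over one 12-h interval, 12/18 ≈ 0.66667 half-lives elapse, leaving f ≈ 0.6300 of each dose.
Single-dose peak C₀ = D/Vd = 974/143 ≈ 6.811 μg/mL.
Steady-state trough Cmin,ss = C₀·f/(1−f) ≈ 6.811 × 0.6300/0.3700 ≈ 11.597 μg/mL.

11.6 μg/mL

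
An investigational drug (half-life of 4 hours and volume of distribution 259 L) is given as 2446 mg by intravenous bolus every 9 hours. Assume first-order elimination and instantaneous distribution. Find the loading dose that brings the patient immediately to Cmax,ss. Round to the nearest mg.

f = (1/2)^(9/4) ≈ 0.210224; accumulation ratio R = 1/(1−f) ≈ 1.26618.
Loading dose to hit Cmax,ss on first dose: D_load = D_maint·R ≈ 2446 × 1.26618 ≈ 3097.08 mg.

3097 mg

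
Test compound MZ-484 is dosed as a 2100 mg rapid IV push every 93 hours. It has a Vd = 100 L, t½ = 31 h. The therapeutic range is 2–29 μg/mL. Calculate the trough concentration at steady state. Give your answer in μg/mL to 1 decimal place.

τ = 93 h = 3 half-lives, so f = (1/2)^3 = 0.125.
At steady state, R = 1/(1 − 0.125) = 8/7.
Single-dose peak C₀ = D/Vd = 2100/100 = 21 μg/mL.
Steady-state peak Cmax,ss = C₀·R = 21 × 8/7 ≈ 24.000 μg/mL.
Steady-state trough Cmin,ss = Cmax,ss·f ≈ 24.000 × 0.125 ≈ 3.000 μg/mL.
Trough 3.0 μg/mL vs MEC 2 μg/mL: adequate.

3.0 μg/mL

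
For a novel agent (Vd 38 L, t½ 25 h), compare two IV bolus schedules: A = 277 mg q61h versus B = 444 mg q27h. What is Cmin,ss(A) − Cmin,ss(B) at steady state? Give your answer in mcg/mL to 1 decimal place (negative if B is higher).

-8.8 mcg/mL

Regimen A: f = (1/2)^(61/25) ≈ 0.1843; Cmin,ss = (277/38)·f/(1−f) ≈ 1.647 mcg/mL.
Regimen B: f = (1/2)^(27/25) ≈ 0.4730; Cmin,ss = (444/38)·f/(1−f) ≈ 10.487 mcg/mL.
Difference ≈ 1.647 − 10.487 ≈ -8.840 mcg/mL.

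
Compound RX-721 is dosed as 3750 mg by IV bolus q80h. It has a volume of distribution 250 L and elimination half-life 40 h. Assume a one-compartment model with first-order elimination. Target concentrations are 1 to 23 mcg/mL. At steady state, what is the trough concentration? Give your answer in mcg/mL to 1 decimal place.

τ = 80 h = 2 half-lives, so f = (1/2)^2 = 0.25.
At steady state, R = 1/(1 − 0.25) = 4/3.
Single-dose peak C₀ = D/Vd = 3750/250 = 15 mcg/mL.
Steady-state peak Cmax,ss = C₀·R = 15 × 4/3 ≈ 20.000 mcg/mL.
Steady-state trough Cmin,ss = Cmax,ss·f ≈ 20.000 × 0.25 ≈ 5.000 mcg/mL.
Trough 5.0 mcg/mL vs MEC 1 mcg/mL: adequate.

5.0 mcg/mL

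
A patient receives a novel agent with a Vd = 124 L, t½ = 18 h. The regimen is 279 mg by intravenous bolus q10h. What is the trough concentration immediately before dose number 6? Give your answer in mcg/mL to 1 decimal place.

f = (1/2)^(τ/t½) = (1/2)^(10/18) ≈ 0.6804.
C₀ = D/Vd = 279/124 ≈ 2.250 mcg/mL.
Before the 6th dose, 5 doses have been given. Superposition: Cmin = C₀·(f + f² + … + f^5).
≈ 2.250 × (0.6804 + 0.4629 + 0.3150 + 0.2143 + 0.1458) ≈ 2.250 × 1.8184 ≈ 4.091 mcg/mL.

4.1 mcg/mL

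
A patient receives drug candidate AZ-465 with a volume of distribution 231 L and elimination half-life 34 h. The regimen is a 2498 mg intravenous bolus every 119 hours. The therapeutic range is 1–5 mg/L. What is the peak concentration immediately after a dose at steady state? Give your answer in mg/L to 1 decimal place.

τ/t½ = 119/34 ≈ 3.5, so fraction remaining f = (1/2)^(119/34) ≈ 0.0884.
At steady state, accumulation factor R = 1/(1 − e^(−kτ)) ≈ 1.0970.
Single-dose peak C₀ = D/Vd = 2498/231 ≈ 10.814 mg/L.
Steady-state peak Cmax,ss = C₀·R ≈ 10.814 × 1.0970 ≈ 11.863 mg/L.
Peak 11.9 mg/L vs MTC 5 mg/L: exceeds toxic threshold.

11.9 mg/L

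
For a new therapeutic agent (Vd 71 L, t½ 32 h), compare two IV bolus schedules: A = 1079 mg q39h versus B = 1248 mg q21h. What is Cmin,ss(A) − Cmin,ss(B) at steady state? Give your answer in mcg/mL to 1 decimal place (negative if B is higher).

-19.1 mcg/mL

Regimen A: f = (1/2)^(39/32) ≈ 0.4297; Cmin,ss = (1079/71)·f/(1−f) ≈ 11.451 mcg/mL.
Regimen B: f = (1/2)^(21/32) ≈ 0.6345; Cmin,ss = (1248/71)·f/(1−f) ≈ 30.514 mcg/mL.
Difference ≈ 11.451 − 30.514 ≈ -19.063 mcg/mL.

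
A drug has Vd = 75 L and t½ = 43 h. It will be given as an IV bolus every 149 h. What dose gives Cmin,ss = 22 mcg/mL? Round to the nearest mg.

16572 mg

τ/t½ = 149/43 ≈ 3.4651, so f = (1/2)^(149/43) ≈ 0.090552.
Cmin,ss = (D/Vd)·f/(1−f), so D = Cmin,ss·Vd·(1−f)/f.
D = 22 × 75 × (1−f)/f ≈ 22 × 75 × 10.04338 ≈ 16571.58 mg.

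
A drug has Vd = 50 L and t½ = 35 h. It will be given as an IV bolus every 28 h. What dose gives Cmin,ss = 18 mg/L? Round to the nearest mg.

τ/t½ = 28/35 ≈ 0.8, so f = (1/2)^(28/35) ≈ 0.574349.
Cmin,ss = (D/Vd)·f/(1−f), so D = Cmin,ss·Vd·(1−f)/f.
D = 18 × 50 × (1−f)/f ≈ 18 × 50 × 0.74110 ≈ 666.99 mg.

667 mg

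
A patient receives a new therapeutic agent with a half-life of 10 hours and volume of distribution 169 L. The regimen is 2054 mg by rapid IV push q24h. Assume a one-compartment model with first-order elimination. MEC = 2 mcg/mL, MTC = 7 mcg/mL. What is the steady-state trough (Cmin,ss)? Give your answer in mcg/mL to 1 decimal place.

k = ln2/t½ = ln2/10 ≈ 0.069315 h⁻¹; fraction remaining f = e^(−kτ) = e^(−0.069315×24) ≈ 0.1895.
Accumulation ratio R = 1/(1 − f) ≈ 1/0.8105 ≈ 1.2338.
Single-dose peak C₀ = D/Vd = 2054/169 ≈ 12.154 mcg/mL.
Steady-state peak Cmax,ss = C₀·R ≈ 12.154 × 1.2338 ≈ 14.996 mcg/mL.
One interval later, Cmin,ss = Cmax,ss·e^(−kτ) ≈ 14.996 × 0.1895 ≈ 2.842 mcg/mL.
Trough 2.8 mcg/mL vs MEC 2 mcg/mL: adequate.

2.8 mcg/mL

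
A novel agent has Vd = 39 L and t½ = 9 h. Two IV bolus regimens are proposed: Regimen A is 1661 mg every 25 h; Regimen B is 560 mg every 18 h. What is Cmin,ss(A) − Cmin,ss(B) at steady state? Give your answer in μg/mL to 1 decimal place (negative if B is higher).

2.5 μg/mL

Regimen A: f = (1/2)^(25/9) ≈ 0.1458; Cmin,ss = (1661/39)·f/(1−f) ≈ 7.269 μg/mL.
Regimen B: f = (1/2)^(18/9) ≈ 0.2500; Cmin,ss = (560/39)·f/(1−f) ≈ 4.786 μg/mL.
Difference ≈ 7.269 − 4.786 ≈ 2.483 μg/mL.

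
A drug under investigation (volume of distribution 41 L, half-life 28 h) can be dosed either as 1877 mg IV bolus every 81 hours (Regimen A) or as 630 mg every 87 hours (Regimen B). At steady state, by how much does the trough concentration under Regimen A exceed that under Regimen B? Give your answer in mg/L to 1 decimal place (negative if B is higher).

Regimen A: f = (1/2)^(81/28) ≈ 0.1346; Cmin,ss = (1877/41)·f/(1−f) ≈ 7.120 mg/L.
Regimen B: f = (1/2)^(87/28) ≈ 0.1161; Cmin,ss = (630/41)·f/(1−f) ≈ 2.018 mg/L.
Difference ≈ 7.120 − 2.018 ≈ 5.102 mg/L.

5.1 mg/L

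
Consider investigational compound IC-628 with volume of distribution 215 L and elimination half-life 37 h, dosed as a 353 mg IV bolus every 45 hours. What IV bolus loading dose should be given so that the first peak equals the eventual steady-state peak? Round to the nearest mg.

620 mg

f = (1/2)^(45/37) ≈ 0.430410; accumulation ratio R = 1/(1−f) ≈ 1.75565.
Loading dose to hit Cmax,ss on first dose: D_load = D_maint·R ≈ 353 × 1.75565 ≈ 619.74 mg.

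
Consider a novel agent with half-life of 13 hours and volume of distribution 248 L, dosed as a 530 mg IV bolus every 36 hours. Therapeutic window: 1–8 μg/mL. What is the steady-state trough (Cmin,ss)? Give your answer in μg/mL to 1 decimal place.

Over one 36-h interval, 36/13 ≈ 2.7692 half-lives elapse, leaving f ≈ 0.1467 of each dose.
Single-dose peak C₀ = D/Vd = 530/248 ≈ 2.137 μg/mL.
Steady-state trough Cmin,ss = C₀·f/(1−f) ≈ 2.137 × 0.1467/0.8533 ≈ 0.367 μg/mL.
Trough 0.4 μg/mL vs MEC 1 μg/mL: subtherapeutic.

0.4 μg/mL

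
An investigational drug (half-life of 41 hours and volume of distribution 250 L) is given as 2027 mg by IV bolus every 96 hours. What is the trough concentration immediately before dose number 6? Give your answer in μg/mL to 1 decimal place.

f = (1/2)^(τ/t½) = (1/2)^(96/41) ≈ 0.1973.
C₀ = D/Vd = 2027/250 ≈ 8.108 μg/mL.
Before the 6th dose, 5 doses have been given. Superposition: Cmin = C₀·(f + f² + … + f^5).
≈ 8.108 × (0.1973 + 0.0389 + 0.0077 + 0.0015 + 0.0003) ≈ 8.108 × 0.2457 ≈ 1.992 μg/mL.

2.0 μg/mL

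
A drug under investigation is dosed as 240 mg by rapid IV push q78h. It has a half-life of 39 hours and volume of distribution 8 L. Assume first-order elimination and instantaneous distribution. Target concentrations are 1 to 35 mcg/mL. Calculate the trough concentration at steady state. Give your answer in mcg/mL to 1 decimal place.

The dosing interval is 2 half-lives, so f = 2^(−2) = 0.25.
Accumulation ratio R = 1/(1 − f) = 1/0.75 = 4/3.
Single-dose peak C₀ = D/Vd = 240/8 = 30 mcg/mL.
Steady-state peak Cmax,ss = C₀·R = 30 × 4/3 ≈ 40.000 mcg/mL.
Steady-state trough Cmin,ss = Cmax,ss·f ≈ 40.000 × 0.25 ≈ 10.000 mcg/mL.
Trough 10.0 mcg/mL vs MEC 1 mcg/mL: adequate.

10.0 mcg/mL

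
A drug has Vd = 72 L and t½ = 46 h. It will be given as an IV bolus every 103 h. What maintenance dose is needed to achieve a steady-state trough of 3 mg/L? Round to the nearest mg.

τ/t½ = 103/46 ≈ 2.2391, so f = (1/2)^(103/46) ≈ 0.211814.
Cmin,ss = (D/Vd)·f/(1−f), so D = Cmin,ss·Vd·(1−f)/f.
D = 3 × 72 × (1−f)/f ≈ 3 × 72 × 3.72112 ≈ 803.76 mg.

804 mg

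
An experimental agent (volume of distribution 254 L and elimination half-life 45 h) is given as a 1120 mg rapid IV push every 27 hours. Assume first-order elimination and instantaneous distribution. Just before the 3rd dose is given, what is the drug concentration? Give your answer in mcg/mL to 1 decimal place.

f = (1/2)^(τ/t½) = (1/2)^(27/45) ≈ 0.6598.
C₀ = D/Vd = 1120/254 ≈ 4.409 mcg/mL.
Before the 3rd dose, 2 doses have been given. Superposition: Cmin = C₀·(f + f²).
≈ 4.409 × (0.6598 + 0.4353) ≈ 4.409 × 1.0951 ≈ 4.828 mcg/mL.

4.8 mcg/mL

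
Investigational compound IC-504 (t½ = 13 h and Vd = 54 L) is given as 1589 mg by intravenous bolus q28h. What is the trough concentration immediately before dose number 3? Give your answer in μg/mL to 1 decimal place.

f = (1/2)^(τ/t½) = (1/2)^(28/13) ≈ 0.2247.
C₀ = D/Vd = 1589/54 ≈ 29.426 μg/mL.
Before the 3rd dose, 2 doses have been given. Superposition: Cmin = C₀·(f + f²).
≈ 29.426 × (0.2247 + 0.0505) ≈ 29.426 × 0.2752 ≈ 8.098 μg/mL.

8.1 μg/mL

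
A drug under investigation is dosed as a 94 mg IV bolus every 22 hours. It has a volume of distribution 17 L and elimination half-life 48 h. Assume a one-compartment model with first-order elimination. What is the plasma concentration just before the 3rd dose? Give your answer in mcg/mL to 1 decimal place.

f = (1/2)^(τ/t½) = (1/2)^(22/48) ≈ 0.7278.
C₀ = D/Vd = 94/17 ≈ 5.529 mcg/mL.
Before the 3rd dose, 2 doses have been given. Superposition: Cmin = C₀·(f + f²).
≈ 5.529 × (0.7278 + 0.5297) ≈ 5.529 × 1.2575 ≈ 6.953 mcg/mL.

7.0 mcg/mL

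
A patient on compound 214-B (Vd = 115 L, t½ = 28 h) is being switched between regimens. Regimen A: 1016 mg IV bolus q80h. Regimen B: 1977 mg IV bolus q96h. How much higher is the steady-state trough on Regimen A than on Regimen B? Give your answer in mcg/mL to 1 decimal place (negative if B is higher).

Regimen A: f = (1/2)^(80/28) ≈ 0.1380; Cmin,ss = (1016/115)·f/(1−f) ≈ 1.414 mcg/mL.
Regimen B: f = (1/2)^(96/28) ≈ 0.0929; Cmin,ss = (1977/115)·f/(1−f) ≈ 1.761 mcg/mL.
Difference ≈ 1.414 − 1.761 ≈ -0.347 mcg/mL.

-0.3 mcg/mL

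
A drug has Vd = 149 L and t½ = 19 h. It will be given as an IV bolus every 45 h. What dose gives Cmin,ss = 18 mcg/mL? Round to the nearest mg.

11167 mg

τ/t½ = 45/19 ≈ 2.3684, so f = (1/2)^(45/19) ≈ 0.193657.
Cmin,ss = (D/Vd)·f/(1−f), so D = Cmin,ss·Vd·(1−f)/f.
D = 18 × 149 × (1−f)/f ≈ 18 × 149 × 4.16377 ≈ 11167.23 mg.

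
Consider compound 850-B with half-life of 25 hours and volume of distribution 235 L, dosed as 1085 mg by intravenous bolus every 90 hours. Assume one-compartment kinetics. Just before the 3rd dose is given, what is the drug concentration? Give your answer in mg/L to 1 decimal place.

0.4 mg/L

f = (1/2)^(τ/t½) = (1/2)^(90/25) ≈ 0.0825.
C₀ = D/Vd = 1085/235 ≈ 4.617 mg/L.
Before the 3rd dose, 2 doses have been given. Superposition: Cmin = C₀·(f + f²).
≈ 4.617 × (0.0825 + 0.0068) ≈ 4.617 × 0.0893 ≈ 0.412 mg/L.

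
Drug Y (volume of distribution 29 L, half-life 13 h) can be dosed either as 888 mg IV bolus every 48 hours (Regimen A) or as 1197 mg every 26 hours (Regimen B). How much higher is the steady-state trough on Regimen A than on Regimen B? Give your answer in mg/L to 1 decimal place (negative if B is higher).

-11.2 mg/L

Regimen A: f = (1/2)^(48/13) ≈ 0.0774; Cmin,ss = (888/29)·f/(1−f) ≈ 2.569 mg/L.
Regimen B: f = (1/2)^(26/13) ≈ 0.2500; Cmin,ss = (1197/29)·f/(1−f) ≈ 13.759 mg/L.
Difference ≈ 2.569 − 13.759 ≈ -11.190 mg/L.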